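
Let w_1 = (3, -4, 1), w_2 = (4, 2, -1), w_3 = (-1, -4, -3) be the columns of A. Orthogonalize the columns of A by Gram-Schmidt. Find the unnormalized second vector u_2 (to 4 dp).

u_2 = (3.6538, 2.4615, -1.1154)

q_1 = w_1/‖w_1‖ = (3, -4, 1)/5.0990 = (0.5883, -0.7845, 0.1961).
r_{12} = q_1·w_2 = 0.5883.
u_2 = w_2 − 0.5883·q_1 = (3.6538, 2.4615, -1.1154).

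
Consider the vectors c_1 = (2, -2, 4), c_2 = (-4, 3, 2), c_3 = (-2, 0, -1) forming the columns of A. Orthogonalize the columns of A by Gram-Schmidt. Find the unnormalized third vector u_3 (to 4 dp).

q_1 = c_1/‖c_1‖ = (2, -2, 4)/4.8990 = (0.4082, -0.4082, 0.8165).
r_{12} = q_1·c_2 = -1.2247.
u_2 = c_2 + 1.2247·q_1 = (-3.5000, 2.5000, 3.0000).
‖u_2‖ = 5.2440, so q_2 = (-0.6674, 0.4767, 0.5721).
r_{13} = q_1·c_3 = -1.6330; r_{23} = q_2·c_3 = 0.7628.
u_3 = c_3 + 1.6330·q_1 − 0.7628·q_2 = (-0.8242, -1.0303, -0.1030).

u_3 = (-0.8242, -1.0303, -0.1030)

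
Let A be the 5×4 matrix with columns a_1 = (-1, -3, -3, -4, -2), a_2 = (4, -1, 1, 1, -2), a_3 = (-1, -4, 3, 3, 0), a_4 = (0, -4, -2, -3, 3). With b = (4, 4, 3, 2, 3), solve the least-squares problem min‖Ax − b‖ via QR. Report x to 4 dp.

a_1 = (-1, -3, -3, -4, -2); ‖a_1‖ = 6.2450, so q_1 = (-0.1601, -0.4804, -0.4804, -0.6405, -0.3203).
q_1·a_2 = (-0.1601)·4 + (-0.4804)·(-1) + (-0.4804)·1 + (-0.6405)·1 + (-0.3203)·(-2) = -0.6405.
u_2 = a_2 + 0.6405·q_1 = (3.8974, -1.3077, 0.6923, 0.5897, -2.2051).
‖u_2‖ = 4.7529, so q_2 = (0.8200, -0.2751, 0.1457, 0.1241, -0.4640).
q_1·a_3 = (-0.1601)·(-1) + (-0.4804)·(-4) + (-0.4804)·3 + (-0.6405)·3 + (-0.3203)·0 = -1.2810; q_2·a_3 = 0.8200·(-1) + (-0.2751)·(-4) + 0.1457·3 + 0.1241·3 + (-0.4640)·0 = 1.0898.
u_3 = a_3 + 1.2810·q_1 − 1.0898·q_2 = (-2.0988, -4.3156, 2.2259, 2.0443, 0.0953).
‖u_3‖ = 5.6720, so q_3 = (-0.3700, -0.7609, 0.3924, 0.3604, 0.0168).
q_1·a_4 = (-0.1601)·0 + (-0.4804)·(-4) + (-0.4804)·(-2) + (-0.6405)·(-3) + (-0.3203)·3 = 3.8431; q_2·a_4 = 0.8200·0 + (-0.2751)·(-4) + 0.1457·(-2) + 0.1241·(-3) + (-0.4640)·3 = -0.9549; q_3·a_4 = (-0.3700)·0 + (-0.7609)·(-4) + 0.3924·(-2) + 0.3604·(-3) + 0.0168·3 = 1.2277.
u_4 = a_4 − 3.8431·q_1 + 0.9549·q_2 − 1.2277·q_3 = (1.8527, -1.4824, -0.4966, -0.8625, 3.7671).
‖u_4‖ = 4.5620, so q_4 = (0.4061, -0.3250, -0.1088, -0.1891, 0.8258).
Qᵀb = (-6.2450, 1.4728, -2.5749, 2.0973).
Back-substitute: x_4 = 2.0973/4.5620 = 0.4597.
x_3 = (-2.5749 − 1.2277·0.4597)/5.6720 = -0.5535.
x_2 = (1.4728 − 1.0898·(-0.5535) + 0.9549·0.4597)/4.7529 = 0.5291.
x_1 = (-6.2450 + 0.6405·0.5291 + 1.2810·(-0.5535) − 3.8431·0.4597)/6.2450 = -1.3422.

x = (-1.3422, 0.5291, -0.5535, 0.4597)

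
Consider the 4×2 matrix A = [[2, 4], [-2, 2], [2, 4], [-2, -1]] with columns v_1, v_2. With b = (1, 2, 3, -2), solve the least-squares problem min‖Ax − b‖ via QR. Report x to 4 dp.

v_1 = (2, -2, 2, -2); ‖v_1‖ = 4.0000, so e_1 = (0.5000, -0.5000, 0.5000, -0.5000).
e_1·v_2 = 0.5000·4 + (-0.5000)·2 + 0.5000·4 + (-0.5000)·(-1) = 3.5000.
u_2 = v_2 − 3.5000·e_1 = (2.2500, 3.7500, 2.2500, 0.7500).
‖u_2‖ = 4.9749, so e_2 = (0.4523, 0.7538, 0.4523, 0.1508).
Qᵀb = (2.0000, 3.0151).
Back-substitute: x_2 = 3.0151/4.9749 = 0.6061.
x_1 = (2.0000 − 3.5000·0.6061)/4.0000 = -0.0303.

x = (-0.0303, 0.6061)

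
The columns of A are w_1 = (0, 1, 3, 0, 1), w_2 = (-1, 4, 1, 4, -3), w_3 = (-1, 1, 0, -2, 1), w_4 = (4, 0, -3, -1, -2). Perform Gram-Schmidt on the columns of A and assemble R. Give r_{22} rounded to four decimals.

w_1 = (0, 1, 3, 0, 1); ‖w_1‖ = 3.3166, so e_1 = (0.0000, 0.3015, 0.9045, 0.0000, 0.3015).
e_1·w_2 = 0.0000·(-1) + 0.3015·4 + 0.9045·1 + 0.0000·4 + 0.3015·(-3) = 1.2060.
u_2 = w_2 − 1.2060·e_1 = (-1.0000, 3.6364, -0.0909, 4.0000, -3.3636).
r_{22} = ‖u_2‖ = 6.4456.

r_{22} = 6.4456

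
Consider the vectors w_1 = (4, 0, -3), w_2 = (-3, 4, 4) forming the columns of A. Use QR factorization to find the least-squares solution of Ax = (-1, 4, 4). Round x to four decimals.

x = (0.4098, 1.0935)

w_1 = (4, 0, -3); ‖w_1‖ = 5.0000, so q_1 = (0.8000, 0.0000, -0.6000).
q_1·w_2 = 0.8000·(-3) + 0.0000·4 + (-0.6000)·4 = -4.8000.
u_2 = w_2 + 4.8000·q_1 = (0.8400, 4.0000, 1.1200).
‖u_2‖ = 4.2379, so q_2 = (0.1982, 0.9439, 0.2643).
Qᵀb = (-3.2000, 4.6343).
Back-substitute: x_2 = 4.6343/4.2379 = 1.0935.
x_1 = (-3.2000 + 4.8000·1.0935)/5.0000 = 0.4098.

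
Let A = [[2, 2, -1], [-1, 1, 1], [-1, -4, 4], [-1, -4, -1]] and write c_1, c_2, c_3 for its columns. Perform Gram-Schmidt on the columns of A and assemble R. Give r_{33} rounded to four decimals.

r_{33} = 3.6346

c_1 = (2, -1, -1, -1); ‖c_1‖ = 2.6458, so e_1 = (0.7559, -0.3780, -0.3780, -0.3780).
e_1·c_2 = 0.7559·2 + (-0.3780)·1 + (-0.3780)·(-4) + (-0.3780)·(-4) = 4.1576.
u_2 = c_2 − 4.1576·e_1 = (-1.1429, 2.5714, -2.4286, -2.4286).
‖u_2‖ = 4.4401, so e_2 = (-0.2574, 0.5791, -0.5470, -0.5470).
e_1·c_3 = 0.7559·(-1) + (-0.3780)·1 + (-0.3780)·4 + (-0.3780)·(-1) = -2.2678; e_2·c_3 = (-0.2574)·(-1) + 0.5791·1 + (-0.5470)·4 + (-0.5470)·(-1) = -0.8044.
u_3 = c_3 + 2.2678·e_1 + 0.8044·e_2 = (0.5072, 0.6087, 2.7029, -2.2971).
r_{33} = ‖u_3‖ = 3.6346.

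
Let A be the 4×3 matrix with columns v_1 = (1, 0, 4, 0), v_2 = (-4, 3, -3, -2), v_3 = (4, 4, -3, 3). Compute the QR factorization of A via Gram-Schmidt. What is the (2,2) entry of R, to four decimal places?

r_{22} = 4.7897

v_1 = (1, 0, 4, 0); ‖v_1‖ = 4.1231, so q_1 = (0.2425, 0.0000, 0.9701, 0.0000).
q_1·v_2 = 0.2425·(-4) + 0.0000·3 + 0.9701·(-3) + 0.0000·(-2) = -3.8806.
u_2 = v_2 + 3.8806·q_1 = (-3.0588, 3.0000, 0.7647, -2.0000).
r_{22} = ‖u_2‖ = 4.7897.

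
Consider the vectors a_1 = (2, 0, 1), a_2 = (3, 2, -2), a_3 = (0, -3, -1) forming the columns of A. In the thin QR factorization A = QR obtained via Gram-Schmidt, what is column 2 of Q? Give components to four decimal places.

e_2 = (0.3769, 0.5384, -0.7537)

a_1 = (2, 0, 1); ‖a_1‖ = 2.2361, so e_1 = (0.8944, 0.0000, 0.4472).
e_1·a_2 = 0.8944·3 + 0.0000·2 + 0.4472·(-2) = 1.7889.
u_2 = a_2 − 1.7889·e_1 = (1.4000, 2.0000, -2.8000).
‖u_2‖ = 3.7148, so e_2 = (0.3769, 0.5384, -0.7537).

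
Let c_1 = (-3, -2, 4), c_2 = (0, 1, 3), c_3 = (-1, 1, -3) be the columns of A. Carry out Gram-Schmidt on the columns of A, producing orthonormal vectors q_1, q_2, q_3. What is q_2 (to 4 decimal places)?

c_1 = (-3, -2, 4); ‖c_1‖ = 5.3852, so q_1 = (-0.5571, -0.3714, 0.7428).
q_1·c_2 = (-0.5571)·0 + (-0.3714)·1 + 0.7428·3 = 1.8570.
u_2 = c_2 − 1.8570·q_1 = (1.0345, 1.6897, 1.6207).
‖u_2‖ = 2.5596, so q_2 = (0.4042, 0.6601, 0.6332).

q_2 = (0.4042, 0.6601, 0.6332)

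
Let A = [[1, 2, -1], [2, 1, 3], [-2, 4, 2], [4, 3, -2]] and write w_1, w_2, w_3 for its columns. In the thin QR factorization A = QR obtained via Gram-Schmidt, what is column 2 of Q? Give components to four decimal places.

e_1 = w_1/‖w_1‖ = (1, 2, -2, 4)/5.0000 = (0.2000, 0.4000, -0.4000, 0.8000).
r_{12} = e_1·w_2 = 1.6000.
u_2 = w_2 − 1.6000·e_1 = (1.6800, 0.3600, 4.6400, 1.7200).
‖u_2‖ = 5.2383, so e_2 = (0.3207, 0.0687, 0.8858, 0.3283).

e_2 = (0.3207, 0.0687, 0.8858, 0.3283)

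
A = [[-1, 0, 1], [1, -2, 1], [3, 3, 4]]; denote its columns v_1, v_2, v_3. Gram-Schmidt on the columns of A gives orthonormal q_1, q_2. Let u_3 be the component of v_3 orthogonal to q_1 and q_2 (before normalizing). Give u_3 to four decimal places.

q_1 = v_1/‖v_1‖ = (-1, 1, 3)/3.3166 = (-0.3015, 0.3015, 0.9045).
r_{12} = q_1·v_2 = 2.1106.
u_2 = v_2 − 2.1106·q_1 = (0.6364, -2.6364, 1.0909).
‖u_2‖ = 2.9233, so q_2 = (0.2177, -0.9019, 0.3732).
r_{13} = q_1·v_3 = 3.6181; r_{23} = q_2·v_3 = 0.8086.
u_3 = v_3 − 3.6181·q_1 − 0.8086·q_2 = (1.9149, 0.6383, 0.4255).

u_3 = (1.9149, 0.6383, 0.4255)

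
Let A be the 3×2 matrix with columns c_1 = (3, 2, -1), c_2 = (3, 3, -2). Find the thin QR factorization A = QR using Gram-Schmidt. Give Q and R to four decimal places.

Q = [[0.8018, -0.5518], [0.5345, 0.4905], [-0.2673, -0.6745]], R = [[3.7417, 4.5434], [0.0000, 1.1650]]

q_1 = c_1/‖c_1‖ = (3, 2, -1)/3.7417 = (0.8018, 0.5345, -0.2673).
r_{12} = q_1·c_2 = 4.5434.
u_2 = c_2 − 4.5434·q_1 = (-0.6429, 0.5714, -0.7857).
‖u_2‖ = 1.1650, so q_2 = (-0.5518, 0.4905, -0.6745).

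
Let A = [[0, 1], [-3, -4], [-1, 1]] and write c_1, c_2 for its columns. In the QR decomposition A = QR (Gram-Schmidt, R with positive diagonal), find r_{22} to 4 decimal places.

q_1 = c_1/‖c_1‖ = (0, -3, -1)/3.1623 = (0.0000, -0.9487, -0.3162).
r_{12} = q_1·c_2 = 3.4785.
u_2 = c_2 − 3.4785·q_1 = (1.0000, -0.7000, 2.1000).
r_{22} = ‖u_2‖ = 2.4290.

r_{22} = 2.4290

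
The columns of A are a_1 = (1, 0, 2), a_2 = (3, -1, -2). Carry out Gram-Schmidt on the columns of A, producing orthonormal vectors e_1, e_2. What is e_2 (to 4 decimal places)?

e_2 = (0.8614, -0.2692, -0.4307)

a_1 = (1, 0, 2); ‖a_1‖ = 2.2361, so e_1 = (0.4472, 0.0000, 0.8944).
e_1·a_2 = 0.4472·3 + 0.0000·(-1) + 0.8944·(-2) = -0.4472.
u_2 = a_2 + 0.4472·e_1 = (3.2000, -1.0000, -1.6000).
‖u_2‖ = 3.7148, so e_2 = (0.8614, -0.2692, -0.4307).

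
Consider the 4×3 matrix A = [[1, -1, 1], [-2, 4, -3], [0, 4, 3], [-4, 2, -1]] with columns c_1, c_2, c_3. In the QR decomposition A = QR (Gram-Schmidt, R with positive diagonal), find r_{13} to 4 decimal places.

e_1 = c_1/‖c_1‖ = (1, -2, 0, -4)/4.5826 = (0.2182, -0.4364, 0.0000, -0.8729).
r_{13} = e_1·c_3 = 2.4004.

r_{13} = 2.4004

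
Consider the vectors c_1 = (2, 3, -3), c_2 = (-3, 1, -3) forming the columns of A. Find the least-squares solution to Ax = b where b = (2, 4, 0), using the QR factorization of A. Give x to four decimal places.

e_1 = c_1/‖c_1‖ = (2, 3, -3)/4.6904 = (0.4264, 0.6396, -0.6396).
r_{12} = e_1·c_2 = 1.2792.
u_2 = c_2 − 1.2792·e_1 = (-3.5455, 0.1818, -2.1818).
‖u_2‖ = 4.1670, so e_2 = (-0.8508, 0.0436, -0.5236).
Qᵀb = (3.4112, -1.5272).
Back-substitute: x_2 = -1.5272/4.1670 = -0.3665.
x_1 = (3.4112 − 1.2792·(-0.3665))/4.6904 = 0.8272.

x = (0.8272, -0.3665)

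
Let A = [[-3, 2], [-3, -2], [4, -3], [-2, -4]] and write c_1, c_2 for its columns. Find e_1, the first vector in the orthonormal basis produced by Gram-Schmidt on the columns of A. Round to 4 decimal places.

e_1 = (-0.4867, -0.4867, 0.6489, -0.3244)

c_1 = (-3, -3, 4, -2); ‖c_1‖ = 6.1644, so e_1 = (-0.4867, -0.4867, 0.6489, -0.3244).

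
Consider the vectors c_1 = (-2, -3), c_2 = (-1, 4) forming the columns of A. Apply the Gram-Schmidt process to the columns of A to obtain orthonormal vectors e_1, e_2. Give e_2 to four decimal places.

e_1 = c_1/‖c_1‖ = (-2, -3)/3.6056 = (-0.5547, -0.8321).
r_{12} = e_1·c_2 = -2.7735.
u_2 = c_2 + 2.7735·e_1 = (-2.5385, 1.6923).
‖u_2‖ = 3.0509, so e_2 = (-0.8321, 0.5547).

e_2 = (-0.8321, 0.5547)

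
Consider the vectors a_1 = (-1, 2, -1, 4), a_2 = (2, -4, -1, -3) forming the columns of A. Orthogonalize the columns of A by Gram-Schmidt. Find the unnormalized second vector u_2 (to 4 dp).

u_2 = (1.0455, -2.0909, -1.9545, 0.8182)

a_1 = (-1, 2, -1, 4); ‖a_1‖ = 4.6904, so q_1 = (-0.2132, 0.4264, -0.2132, 0.8528).
q_1·a_2 = (-0.2132)·2 + 0.4264·(-4) + (-0.2132)·(-1) + 0.8528·(-3) = -4.4772.
u_2 = a_2 + 4.4772·q_1 = (1.0455, -2.0909, -1.9545, 0.8182).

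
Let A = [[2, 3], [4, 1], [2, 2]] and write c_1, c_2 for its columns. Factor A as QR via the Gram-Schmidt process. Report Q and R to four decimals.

Q = [[0.4082, 0.7591], [0.8165, -0.5521], [0.4082, 0.3450]], R = [[4.8990, 2.8577], [0.0000, 2.4152]]

c_1 = (2, 4, 2); ‖c_1‖ = 4.8990, so q_1 = (0.4082, 0.8165, 0.4082).
q_1·c_2 = 0.4082·3 + 0.8165·1 + 0.4082·2 = 2.8577.
u_2 = c_2 − 2.8577·q_1 = (1.8333, -1.3333, 0.8333).
‖u_2‖ = 2.4152, so q_2 = (0.7591, -0.5521, 0.3450).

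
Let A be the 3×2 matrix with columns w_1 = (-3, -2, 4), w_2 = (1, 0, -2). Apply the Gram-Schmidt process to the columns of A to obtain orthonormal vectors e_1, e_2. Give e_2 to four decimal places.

w_1 = (-3, -2, 4); ‖w_1‖ = 5.3852, so e_1 = (-0.5571, -0.3714, 0.7428).
e_1·w_2 = (-0.5571)·1 + (-0.3714)·0 + 0.7428·(-2) = -2.0426.
u_2 = w_2 + 2.0426·e_1 = (-0.1379, -0.7586, -0.4828).
‖u_2‖ = 0.9097, so e_2 = (-0.1516, -0.8339, -0.5307).

e_2 = (-0.1516, -0.8339, -0.5307)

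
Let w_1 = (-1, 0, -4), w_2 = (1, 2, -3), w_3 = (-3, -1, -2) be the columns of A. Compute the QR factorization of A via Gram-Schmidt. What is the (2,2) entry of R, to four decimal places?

w_1 = (-1, 0, -4); ‖w_1‖ = 4.1231, so q_1 = (-0.2425, 0.0000, -0.9701).
q_1·w_2 = (-0.2425)·1 + 0.0000·2 + (-0.9701)·(-3) = 2.6679.
u_2 = w_2 − 2.6679·q_1 = (1.6471, 2.0000, -0.4118).
r_{22} = ‖u_2‖ = 2.6234.

r_{22} = 2.6234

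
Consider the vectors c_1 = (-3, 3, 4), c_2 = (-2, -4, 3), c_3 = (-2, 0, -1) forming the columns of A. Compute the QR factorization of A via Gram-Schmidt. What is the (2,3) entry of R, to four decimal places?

c_1 = (-3, 3, 4); ‖c_1‖ = 5.8310, so e_1 = (-0.5145, 0.5145, 0.6860).
e_1·c_2 = (-0.5145)·(-2) + 0.5145·(-4) + 0.6860·3 = 1.0290.
u_2 = c_2 − 1.0290·e_1 = (-1.4706, -4.5294, 2.2941).
‖u_2‖ = 5.2859, so e_2 = (-0.2782, -0.8569, 0.4340).
r_{23} = e_2·c_3 = 0.1224.

r_{23} = 0.1224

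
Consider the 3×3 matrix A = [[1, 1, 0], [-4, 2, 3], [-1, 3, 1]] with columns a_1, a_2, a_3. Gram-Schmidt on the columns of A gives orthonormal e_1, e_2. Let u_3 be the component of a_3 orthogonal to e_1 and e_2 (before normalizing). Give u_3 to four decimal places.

u_3 = (0.3947, 0.1579, -0.2368)

a_1 = (1, -4, -1); ‖a_1‖ = 4.2426, so e_1 = (0.2357, -0.9428, -0.2357).
e_1·a_2 = 0.2357·1 + (-0.9428)·2 + (-0.2357)·3 = -2.3570.
u_2 = a_2 + 2.3570·e_1 = (1.5556, -0.2222, 2.4444).
‖u_2‖ = 2.9059, so e_2 = (0.5353, -0.0765, 0.8412).
e_1·a_3 = 0.2357·0 + (-0.9428)·3 + (-0.2357)·1 = -3.0641; e_2·a_3 = 0.5353·0 + (-0.0765)·3 + 0.8412·1 = 0.6118.
u_3 = a_3 + 3.0641·e_1 − 0.6118·e_2 = (0.3947, 0.1579, -0.2368).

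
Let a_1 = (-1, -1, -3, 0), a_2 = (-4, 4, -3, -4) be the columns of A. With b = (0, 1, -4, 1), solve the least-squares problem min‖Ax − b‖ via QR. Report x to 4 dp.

a_1 = (-1, -1, -3, 0); ‖a_1‖ = 3.3166, so q_1 = (-0.3015, -0.3015, -0.9045, 0.0000).
q_1·a_2 = (-0.3015)·(-4) + (-0.3015)·4 + (-0.9045)·(-3) + 0.0000·(-4) = 2.7136.
u_2 = a_2 − 2.7136·q_1 = (-3.1818, 4.8182, -0.5455, -4.0000).
‖u_2‖ = 7.0453, so q_2 = (-0.4516, 0.6839, -0.0774, -0.5678).
Qᵀb = (3.3166, 0.4258).
Back-substitute: x_2 = 0.4258/7.0453 = 0.0604.
x_1 = (3.3166 − 2.7136·0.0604)/3.3166 = 0.9505.

x = (0.9505, 0.0604)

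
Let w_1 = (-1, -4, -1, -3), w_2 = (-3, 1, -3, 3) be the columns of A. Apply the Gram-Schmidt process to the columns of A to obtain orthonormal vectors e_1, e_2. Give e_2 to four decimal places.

e_2 = (-0.6369, -0.0072, -0.6369, 0.4343)

e_1 = w_1/‖w_1‖ = (-1, -4, -1, -3)/5.1962 = (-0.1925, -0.7698, -0.1925, -0.5774).
r_{12} = e_1·w_2 = -1.3472.
u_2 = w_2 + 1.3472·e_1 = (-3.2593, -0.0370, -3.2593, 2.2222).
‖u_2‖ = 5.1171, so e_2 = (-0.6369, -0.0072, -0.6369, 0.4343).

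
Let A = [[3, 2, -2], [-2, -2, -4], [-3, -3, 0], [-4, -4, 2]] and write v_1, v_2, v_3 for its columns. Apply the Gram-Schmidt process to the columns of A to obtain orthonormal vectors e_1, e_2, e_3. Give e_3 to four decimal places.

e_3 = (0.0000, -0.8944, 0.0000, 0.4472)

e_1 = v_1/‖v_1‖ = (3, -2, -3, -4)/6.1644 = (0.4867, -0.3244, -0.4867, -0.6489).
r_{12} = e_1·v_2 = 5.6777.
u_2 = v_2 − 5.6777·e_1 = (-0.7632, -0.1579, -0.2368, -0.3158).
‖u_2‖ = 0.8736, so e_2 = (-0.8736, -0.1807, -0.2711, -0.3615).
r_{13} = e_1·v_3 = -0.9733; r_{23} = e_2·v_3 = 1.7472.
u_3 = v_3 + 0.9733·e_1 − 1.7472·e_2 = (0.0000, -4.0000, 0.0000, 2.0000).
‖u_3‖ = 4.4721, so e_3 = (0.0000, -0.8944, 0.0000, 0.4472).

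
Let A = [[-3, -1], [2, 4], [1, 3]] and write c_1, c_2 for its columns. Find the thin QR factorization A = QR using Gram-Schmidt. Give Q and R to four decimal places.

Q = [[-0.8018, 0.5774], [0.5345, 0.5774], [0.2673, 0.5774]], R = [[3.7417, 3.7417], [0.0000, 3.4641]]

c_1 = (-3, 2, 1); ‖c_1‖ = 3.7417, so q_1 = (-0.8018, 0.5345, 0.2673).
q_1·c_2 = (-0.8018)·(-1) + 0.5345·4 + 0.2673·3 = 3.7417.
u_2 = c_2 − 3.7417·q_1 = (2.0000, 2.0000, 2.0000).
‖u_2‖ = 3.4641, so q_2 = (0.5774, 0.5774, 0.5774).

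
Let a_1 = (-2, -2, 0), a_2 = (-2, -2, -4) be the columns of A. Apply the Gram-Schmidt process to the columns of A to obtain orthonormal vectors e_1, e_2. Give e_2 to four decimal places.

a_1 = (-2, -2, 0); ‖a_1‖ = 2.8284, so e_1 = (-0.7071, -0.7071, 0.0000).
e_1·a_2 = (-0.7071)·(-2) + (-0.7071)·(-2) + 0.0000·(-4) = 2.8284.
u_2 = a_2 − 2.8284·e_1 = (0.0000, 0.0000, -4.0000).
‖u_2‖ = 4.0000, so e_2 = (0.0000, 0.0000, -1.0000).

e_2 = (0.0000, 0.0000, -1.0000)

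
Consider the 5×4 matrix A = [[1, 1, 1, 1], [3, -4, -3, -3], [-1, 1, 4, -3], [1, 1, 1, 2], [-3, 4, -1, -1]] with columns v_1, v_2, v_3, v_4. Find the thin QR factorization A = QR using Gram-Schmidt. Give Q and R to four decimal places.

Q = [[0.2182, 0.6690, 0.0557, -0.1625], [0.6547, -0.2281, -0.3135, -0.6393], [-0.2182, -0.0304, 0.7797, -0.5775], [0.2182, 0.6690, 0.0557, 0.0800], [-0.6547, 0.2281, -0.5363, -0.4743]], R = [[4.5826, -5.0190, -1.7457, 0.0000], [0.0000, 3.1320, 1.6724, 2.5543], [0.0000, 0.0000, 4.7069, -0.6951], [0.0000, 0.0000, 0.0000, 4.1222]]

e_1 = v_1/‖v_1‖ = (1, 3, -1, 1, -3)/4.5826 = (0.2182, 0.6547, -0.2182, 0.2182, -0.6547).
r_{12} = e_1·v_2 = -5.0190.
u_2 = v_2 + 5.0190·e_1 = (2.0952, -0.7143, -0.0952, 2.0952, 0.7143).
‖u_2‖ = 3.1320, so e_2 = (0.6690, -0.2281, -0.0304, 0.6690, 0.2281).
r_{13} = e_1·v_3 = -1.7457; r_{23} = e_2·v_3 = 1.6724.
u_3 = v_3 + 1.7457·e_1 − 1.6724·e_2 = (0.2621, -1.4757, 3.6699, 0.2621, -2.5243).
‖u_3‖ = 4.7069, so e_3 = (0.0557, -0.3135, 0.7797, 0.0557, -0.5363).
r_{14} = e_1·v_4 = 0.0000; r_{24} = e_2·v_4 = 2.5543; r_{34} = e_3·v_4 = -0.6951.
u_4 = v_4 + 0.0000·e_1 − 2.5543·e_2 + 0.6951·e_3 = (-0.6700, -2.6354, -2.3804, 0.3300, -1.9553).
‖u_4‖ = 4.1222, so e_4 = (-0.1625, -0.6393, -0.5775, 0.0800, -0.4743).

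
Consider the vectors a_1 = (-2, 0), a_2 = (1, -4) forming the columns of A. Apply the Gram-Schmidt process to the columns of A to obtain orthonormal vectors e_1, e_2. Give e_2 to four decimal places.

e_2 = (0.0000, -1.0000)

e_1 = a_1/‖a_1‖ = (-2, 0)/2.0000 = (-1.0000, 0.0000).
r_{12} = e_1·a_2 = -1.0000.
u_2 = a_2 + 1.0000·e_1 = (0.0000, -4.0000).
‖u_2‖ = 4.0000, so e_2 = (0.0000, -1.0000).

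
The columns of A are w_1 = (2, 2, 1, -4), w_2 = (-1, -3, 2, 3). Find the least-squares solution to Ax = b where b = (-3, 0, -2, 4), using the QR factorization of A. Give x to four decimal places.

x = (-1.4104, -0.6255)

w_1 = (2, 2, 1, -4); ‖w_1‖ = 5.0000, so e_1 = (0.4000, 0.4000, 0.2000, -0.8000).
e_1·w_2 = 0.4000·(-1) + 0.4000·(-3) + 0.2000·2 + (-0.8000)·3 = -3.6000.
u_2 = w_2 + 3.6000·e_1 = (0.4400, -1.5600, 2.7200, 0.1200).
‖u_2‖ = 3.1686, so e_2 = (0.1389, -0.4923, 0.8584, 0.0379).
Qᵀb = (-4.8000, -1.9820).
Back-substitute: x_2 = -1.9820/3.1686 = -0.6255.
x_1 = (-4.8000 + 3.6000·(-0.6255))/5.0000 = -1.4104.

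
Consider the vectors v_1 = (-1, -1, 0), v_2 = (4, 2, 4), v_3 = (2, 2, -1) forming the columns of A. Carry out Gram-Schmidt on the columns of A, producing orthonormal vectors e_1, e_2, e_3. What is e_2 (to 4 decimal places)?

e_2 = (0.2357, -0.2357, 0.9428)

v_1 = (-1, -1, 0); ‖v_1‖ = 1.4142, so e_1 = (-0.7071, -0.7071, 0.0000).
e_1·v_2 = (-0.7071)·4 + (-0.7071)·2 + 0.0000·4 = -4.2426.
u_2 = v_2 + 4.2426·e_1 = (1.0000, -1.0000, 4.0000).
‖u_2‖ = 4.2426, so e_2 = (0.2357, -0.2357, 0.9428).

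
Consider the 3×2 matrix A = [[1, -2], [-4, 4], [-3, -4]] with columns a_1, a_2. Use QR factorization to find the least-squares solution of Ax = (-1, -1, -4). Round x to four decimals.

a_1 = (1, -4, -3); ‖a_1‖ = 5.0990, so e_1 = (0.1961, -0.7845, -0.5883).
e_1·a_2 = 0.1961·(-2) + (-0.7845)·4 + (-0.5883)·(-4) = -1.1767.
u_2 = a_2 + 1.1767·e_1 = (-1.7692, 3.0769, -4.6923).
‖u_2‖ = 5.8835, so e_2 = (-0.3007, 0.5230, -0.7975).
Qᵀb = (2.9417, 2.9679).
Back-substitute: x_2 = 2.9679/5.8835 = 0.5044.
x_1 = (2.9417 + 1.1767·0.5044)/5.0990 = 0.6933.

x = (0.6933, 0.5044)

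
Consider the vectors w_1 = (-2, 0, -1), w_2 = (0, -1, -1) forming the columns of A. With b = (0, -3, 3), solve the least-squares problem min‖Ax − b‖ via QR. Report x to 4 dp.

w_1 = (-2, 0, -1); ‖w_1‖ = 2.2361, so q_1 = (-0.8944, 0.0000, -0.4472).
q_1·w_2 = (-0.8944)·0 + 0.0000·(-1) + (-0.4472)·(-1) = 0.4472.
u_2 = w_2 − 0.4472·q_1 = (0.4000, -1.0000, -0.8000).
‖u_2‖ = 1.3416, so q_2 = (0.2981, -0.7454, -0.5963).
Qᵀb = (-1.3416, 0.4472).
Back-substitute: x_2 = 0.4472/1.3416 = 0.3333.
x_1 = (-1.3416 − 0.4472·0.3333)/2.2361 = -0.6667.

x = (-0.6667, 0.3333)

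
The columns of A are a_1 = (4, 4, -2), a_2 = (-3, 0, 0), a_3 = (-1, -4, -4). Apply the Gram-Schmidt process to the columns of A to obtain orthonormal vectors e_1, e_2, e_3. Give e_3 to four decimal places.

e_1 = a_1/‖a_1‖ = (4, 4, -2)/6.0000 = (0.6667, 0.6667, -0.3333).
r_{12} = e_1·a_2 = -2.0000.
u_2 = a_2 + 2.0000·e_1 = (-1.6667, 1.3333, -0.6667).
‖u_2‖ = 2.2361, so e_2 = (-0.7454, 0.5963, -0.2981).
r_{13} = e_1·a_3 = -2.0000; r_{23} = e_2·a_3 = -0.4472.
u_3 = a_3 + 2.0000·e_1 + 0.4472·e_2 = (0.0000, -2.4000, -4.8000).
‖u_3‖ = 5.3666, so e_3 = (0.0000, -0.4472, -0.8944).

e_3 = (0.0000, -0.4472, -0.8944)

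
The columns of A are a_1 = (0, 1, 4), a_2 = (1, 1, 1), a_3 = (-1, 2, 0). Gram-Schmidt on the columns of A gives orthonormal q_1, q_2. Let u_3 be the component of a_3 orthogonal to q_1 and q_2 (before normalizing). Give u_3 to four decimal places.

u_3 = (-1.2692, 1.6923, -0.4231)

a_1 = (0, 1, 4); ‖a_1‖ = 4.1231, so q_1 = (0.0000, 0.2425, 0.9701).
q_1·a_2 = 0.0000·1 + 0.2425·1 + 0.9701·1 = 1.2127.
u_2 = a_2 − 1.2127·q_1 = (1.0000, 0.7059, -0.1765).
‖u_2‖ = 1.2367, so q_2 = (0.8086, 0.5708, -0.1427).
q_1·a_3 = 0.0000·(-1) + 0.2425·2 + 0.9701·0 = 0.4851; q_2·a_3 = 0.8086·(-1) + 0.5708·2 + (-0.1427)·0 = 0.3330.
u_3 = a_3 − 0.4851·q_1 − 0.3330·q_2 = (-1.2692, 1.6923, -0.4231).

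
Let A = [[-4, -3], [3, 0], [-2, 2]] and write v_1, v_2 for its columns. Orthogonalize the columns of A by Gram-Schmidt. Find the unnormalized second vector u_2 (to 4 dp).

q_1 = v_1/‖v_1‖ = (-4, 3, -2)/5.3852 = (-0.7428, 0.5571, -0.3714).
r_{12} = q_1·v_2 = 1.4856.
u_2 = v_2 − 1.4856·q_1 = (-1.8966, -0.8276, 2.5517).

u_2 = (-1.8966, -0.8276, 2.5517)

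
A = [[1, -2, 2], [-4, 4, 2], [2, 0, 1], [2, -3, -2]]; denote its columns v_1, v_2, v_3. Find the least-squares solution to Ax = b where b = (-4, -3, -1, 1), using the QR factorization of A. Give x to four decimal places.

x = (0.5123, 0.7143, -1.5419)

v_1 = (1, -4, 2, 2); ‖v_1‖ = 5.0000, so e_1 = (0.2000, -0.8000, 0.4000, 0.4000).
e_1·v_2 = 0.2000·(-2) + (-0.8000)·4 + 0.4000·0 + 0.4000·(-3) = -4.8000.
u_2 = v_2 + 4.8000·e_1 = (-1.0400, 0.1600, 1.9200, -1.0800).
‖u_2‖ = 2.4413, so e_2 = (-0.4260, 0.0655, 0.7865, -0.4424).
e_1·v_3 = 0.2000·2 + (-0.8000)·2 + 0.4000·1 + 0.4000·(-2) = -1.6000; e_2·v_3 = (-0.4260)·2 + 0.0655·2 + 0.7865·1 + (-0.4424)·(-2) = 0.9503.
u_3 = v_3 + 1.6000·e_1 − 0.9503·e_2 = (2.7248, 0.6577, 0.8926, -0.9396).
‖u_3‖ = 3.0882, so e_3 = (0.8823, 0.2130, 0.2890, -0.3043).
Qᵀb = (1.6000, 0.2785, -4.7616).
Back-substitute: x_3 = -4.7616/3.0882 = -1.5419.
x_2 = (0.2785 − 0.9503·(-1.5419))/2.4413 = 0.7143.
x_1 = (1.6000 + 4.8000·0.7143 + 1.6000·(-1.5419))/5.0000 = 0.5123.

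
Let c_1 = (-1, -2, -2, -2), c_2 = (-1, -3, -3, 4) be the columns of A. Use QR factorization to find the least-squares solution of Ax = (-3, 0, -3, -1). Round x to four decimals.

x = (0.8023, 0.1140)

q_1 = c_1/‖c_1‖ = (-1, -2, -2, -2)/3.6056 = (-0.2774, -0.5547, -0.5547, -0.5547).
r_{12} = q_1·c_2 = 1.3868.
u_2 = c_2 − 1.3868·q_1 = (-0.6154, -2.2308, -2.2308, 4.7692).
‖u_2‖ = 5.7513, so q_2 = (-0.1070, -0.3879, -0.3879, 0.8293).
Qᵀb = (3.0509, 0.6554).
Back-substitute: x_2 = 0.6554/5.7513 = 0.1140.
x_1 = (3.0509 − 1.3868·0.1140)/3.6056 = 0.8023.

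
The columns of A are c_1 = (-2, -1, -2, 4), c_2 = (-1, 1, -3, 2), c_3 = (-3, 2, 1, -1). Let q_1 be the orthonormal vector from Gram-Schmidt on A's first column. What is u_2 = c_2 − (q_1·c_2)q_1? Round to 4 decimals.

c_1 = (-2, -1, -2, 4); ‖c_1‖ = 5.0000, so q_1 = (-0.4000, -0.2000, -0.4000, 0.8000).
q_1·c_2 = (-0.4000)·(-1) + (-0.2000)·1 + (-0.4000)·(-3) + 0.8000·2 = 3.0000.
u_2 = c_2 − 3.0000·q_1 = (0.2000, 1.6000, -1.8000, -0.4000).

u_2 = (0.2000, 1.6000, -1.8000, -0.4000)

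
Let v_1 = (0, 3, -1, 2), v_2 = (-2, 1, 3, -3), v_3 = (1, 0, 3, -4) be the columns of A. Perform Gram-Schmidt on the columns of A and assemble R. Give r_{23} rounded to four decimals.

r_{23} = 3.1607

q_1 = v_1/‖v_1‖ = (0, 3, -1, 2)/3.7417 = (0.0000, 0.8018, -0.2673, 0.5345).
r_{12} = q_1·v_2 = -1.6036.
u_2 = v_2 + 1.6036·q_1 = (-2.0000, 2.2857, 2.5714, -2.1429).
‖u_2‖ = 4.5198, so q_2 = (-0.4425, 0.5057, 0.5689, -0.4741).
r_{23} = q_2·v_3 = 3.1607.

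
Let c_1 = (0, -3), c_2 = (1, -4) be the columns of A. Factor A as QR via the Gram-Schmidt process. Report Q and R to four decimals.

c_1 = (0, -3); ‖c_1‖ = 3.0000, so e_1 = (0.0000, -1.0000).
e_1·c_2 = 0.0000·1 + (-1.0000)·(-4) = 4.0000.
u_2 = c_2 − 4.0000·e_1 = (1.0000, 0.0000).
‖u_2‖ = 1.0000, so e_2 = (1.0000, 0.0000).

Q = [[0.0000, 1.0000], [-1.0000, 0.0000]], R = [[3.0000, 4.0000], [0.0000, 1.0000]]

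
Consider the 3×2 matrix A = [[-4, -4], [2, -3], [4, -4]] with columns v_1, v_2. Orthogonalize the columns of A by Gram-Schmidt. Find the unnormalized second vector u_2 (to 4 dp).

v_1 = (-4, 2, 4); ‖v_1‖ = 6.0000, so e_1 = (-0.6667, 0.3333, 0.6667).
e_1·v_2 = (-0.6667)·(-4) + 0.3333·(-3) + 0.6667·(-4) = -1.0000.
u_2 = v_2 + 1.0000·e_1 = (-4.6667, -2.6667, -3.3333).

u_2 = (-4.6667, -2.6667, -3.3333)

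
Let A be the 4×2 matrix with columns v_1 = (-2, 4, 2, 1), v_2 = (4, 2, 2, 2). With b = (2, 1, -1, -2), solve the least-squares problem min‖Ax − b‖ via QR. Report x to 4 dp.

x = (-0.2048, 0.1867)

v_1 = (-2, 4, 2, 1); ‖v_1‖ = 5.0000, so q_1 = (-0.4000, 0.8000, 0.4000, 0.2000).
q_1·v_2 = (-0.4000)·4 + 0.8000·2 + 0.4000·2 + 0.2000·2 = 1.2000.
u_2 = v_2 − 1.2000·q_1 = (4.4800, 1.0400, 1.5200, 1.7600).
‖u_2‖ = 5.1536, so q_2 = (0.8693, 0.2018, 0.2949, 0.3415).
Qᵀb = (-0.8000, 0.9624).
Back-substitute: x_2 = 0.9624/5.1536 = 0.1867.
x_1 = (-0.8000 − 1.2000·0.1867)/5.0000 = -0.2048.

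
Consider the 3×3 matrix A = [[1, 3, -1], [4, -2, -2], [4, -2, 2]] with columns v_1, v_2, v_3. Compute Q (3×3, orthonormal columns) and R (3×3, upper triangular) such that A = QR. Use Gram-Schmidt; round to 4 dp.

Q = [[0.1741, 0.9847, 0.0000], [0.6963, -0.1231, -0.7071], [0.6963, -0.1231, 0.7071]], R = [[5.7446, -2.2630, -0.1741], [0.0000, 3.4466, -0.9847], [0.0000, 0.0000, 2.8284]]

e_1 = v_1/‖v_1‖ = (1, 4, 4)/5.7446 = (0.1741, 0.6963, 0.6963).
r_{12} = e_1·v_2 = -2.2630.
u_2 = v_2 + 2.2630·e_1 = (3.3939, -0.4242, -0.4242).
‖u_2‖ = 3.4466, so e_2 = (0.9847, -0.1231, -0.1231).
r_{13} = e_1·v_3 = -0.1741; r_{23} = e_2·v_3 = -0.9847.
u_3 = v_3 + 0.1741·e_1 + 0.9847·e_2 = (0.0000, -2.0000, 2.0000).
‖u_3‖ = 2.8284, so e_3 = (0.0000, -0.7071, 0.7071).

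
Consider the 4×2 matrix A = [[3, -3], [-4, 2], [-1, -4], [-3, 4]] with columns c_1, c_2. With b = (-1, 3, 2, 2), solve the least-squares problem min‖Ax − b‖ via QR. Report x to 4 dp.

c_1 = (3, -4, -1, -3); ‖c_1‖ = 5.9161, so q_1 = (0.5071, -0.6761, -0.1690, -0.5071).
q_1·c_2 = 0.5071·(-3) + (-0.6761)·2 + (-0.1690)·(-4) + (-0.5071)·4 = -4.2258.
u_2 = c_2 + 4.2258·q_1 = (-0.8571, -0.8571, -4.7143, 1.8571).
‖u_2‖ = 5.2099, so q_2 = (-0.1645, -0.1645, -0.9049, 0.3565).
Qᵀb = (-3.8877, -1.4259).
Back-substitute: x_2 = -1.4259/5.2099 = -0.2737.
x_1 = (-3.8877 + 4.2258·(-0.2737))/5.9161 = -0.8526.

x = (-0.8526, -0.2737)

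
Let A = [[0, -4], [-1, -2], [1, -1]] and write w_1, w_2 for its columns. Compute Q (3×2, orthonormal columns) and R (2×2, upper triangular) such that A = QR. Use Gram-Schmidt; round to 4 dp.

w_1 = (0, -1, 1); ‖w_1‖ = 1.4142, so q_1 = (0.0000, -0.7071, 0.7071).
q_1·w_2 = 0.0000·(-4) + (-0.7071)·(-2) + 0.7071·(-1) = 0.7071.
u_2 = w_2 − 0.7071·q_1 = (-4.0000, -1.5000, -1.5000).
‖u_2‖ = 4.5277, so q_2 = (-0.8835, -0.3313, -0.3313).

Q = [[0.0000, -0.8835], [-0.7071, -0.3313], [0.7071, -0.3313]], R = [[1.4142, 0.7071], [0.0000, 4.5277]]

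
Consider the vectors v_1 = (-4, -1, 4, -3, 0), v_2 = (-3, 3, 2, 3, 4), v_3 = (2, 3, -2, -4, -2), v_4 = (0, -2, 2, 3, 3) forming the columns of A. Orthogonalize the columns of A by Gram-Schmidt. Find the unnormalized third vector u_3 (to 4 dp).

v_1 = (-4, -1, 4, -3, 0); ‖v_1‖ = 6.4807, so e_1 = (-0.6172, -0.1543, 0.6172, -0.4629, 0.0000).
e_1·v_2 = (-0.6172)·(-3) + (-0.1543)·3 + 0.6172·2 + (-0.4629)·3 + 0.0000·4 = 1.2344.
u_2 = v_2 − 1.2344·e_1 = (-2.2381, 3.1905, 1.2381, 3.5714, 4.0000).
‖u_2‖ = 6.7436, so e_2 = (-0.3319, 0.4731, 0.1836, 0.5296, 0.5932).
e_1·v_3 = (-0.6172)·2 + (-0.1543)·3 + 0.6172·(-2) + (-0.4629)·(-4) + 0.0000·(-2) = -1.0801; e_2·v_3 = (-0.3319)·2 + 0.4731·3 + 0.1836·(-2) + 0.5296·(-4) + 0.5932·(-2) = -2.9163.
u_3 = v_3 + 1.0801·e_1 + 2.9163·e_2 = (0.3654, 4.2131, -0.7979, -2.9555, -0.2702).

u_3 = (0.3654, 4.2131, -0.7979, -2.9555, -0.2702)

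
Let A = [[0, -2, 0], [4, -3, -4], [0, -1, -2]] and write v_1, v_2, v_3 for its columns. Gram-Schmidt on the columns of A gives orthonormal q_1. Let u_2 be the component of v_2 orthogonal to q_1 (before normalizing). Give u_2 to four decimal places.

u_2 = (-2.0000, 0.0000, -1.0000)

q_1 = v_1/‖v_1‖ = (0, 4, 0)/4.0000 = (0.0000, 1.0000, 0.0000).
r_{12} = q_1·v_2 = -3.0000.
u_2 = v_2 + 3.0000·q_1 = (-2.0000, 0.0000, -1.0000).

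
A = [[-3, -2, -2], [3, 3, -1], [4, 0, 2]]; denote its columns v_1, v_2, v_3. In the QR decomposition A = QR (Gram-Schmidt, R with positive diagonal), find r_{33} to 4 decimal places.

r_{33} = 1.7650

q_1 = v_1/‖v_1‖ = (-3, 3, 4)/5.8310 = (-0.5145, 0.5145, 0.6860).
r_{12} = q_1·v_2 = 2.5725.
u_2 = v_2 − 2.5725·q_1 = (-0.6765, 1.6765, -1.7647).
‖u_2‖ = 2.5263, so q_2 = (-0.2678, 0.6636, -0.6985).
r_{13} = q_1·v_3 = 1.8865; r_{23} = q_2·v_3 = -1.5251.
u_3 = v_3 − 1.8865·q_1 + 1.5251·q_2 = (-1.4378, -0.9585, -0.3594).
r_{33} = ‖u_3‖ = 1.7650.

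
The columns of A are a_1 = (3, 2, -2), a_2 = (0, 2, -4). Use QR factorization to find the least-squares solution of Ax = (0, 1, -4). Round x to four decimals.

x = (-0.0816, 0.9490)

a_1 = (3, 2, -2); ‖a_1‖ = 4.1231, so e_1 = (0.7276, 0.4851, -0.4851).
e_1·a_2 = 0.7276·0 + 0.4851·2 + (-0.4851)·(-4) = 2.9104.
u_2 = a_2 − 2.9104·e_1 = (-2.1176, 0.5882, -2.5882).
‖u_2‖ = 3.3955, so e_2 = (-0.6237, 0.1732, -0.7623).
Qᵀb = (2.4254, 3.2223).
Back-substitute: x_2 = 3.2223/3.3955 = 0.9490.
x_1 = (2.4254 − 2.9104·0.9490)/4.1231 = -0.0816.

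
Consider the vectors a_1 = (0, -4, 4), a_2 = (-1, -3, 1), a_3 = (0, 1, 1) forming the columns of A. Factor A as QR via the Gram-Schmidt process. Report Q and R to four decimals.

e_1 = a_1/‖a_1‖ = (0, -4, 4)/5.6569 = (0.0000, -0.7071, 0.7071).
r_{12} = e_1·a_2 = 2.8284.
u_2 = a_2 − 2.8284·e_1 = (-1.0000, -1.0000, -1.0000).
‖u_2‖ = 1.7321, so e_2 = (-0.5774, -0.5774, -0.5774).
r_{13} = e_1·a_3 = 0.0000; r_{23} = e_2·a_3 = -1.1547.
u_3 = a_3 + 0.0000·e_1 + 1.1547·e_2 = (-0.6667, 0.3333, 0.3333).
‖u_3‖ = 0.8165, so e_3 = (-0.8165, 0.4082, 0.4082).

Q = [[0.0000, -0.5774, -0.8165], [-0.7071, -0.5774, 0.4082], [0.7071, -0.5774, 0.4082]], R = [[5.6569, 2.8284, 0.0000], [0.0000, 1.7321, -1.1547], [0.0000, 0.0000, 0.8165]]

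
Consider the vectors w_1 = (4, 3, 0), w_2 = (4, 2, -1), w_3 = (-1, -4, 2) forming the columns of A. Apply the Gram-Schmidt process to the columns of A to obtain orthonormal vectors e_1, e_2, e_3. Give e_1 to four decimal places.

e_1 = w_1/‖w_1‖ = (4, 3, 0)/5.0000 = (0.8000, 0.6000, 0.0000).

e_1 = (0.8000, 0.6000, 0.0000)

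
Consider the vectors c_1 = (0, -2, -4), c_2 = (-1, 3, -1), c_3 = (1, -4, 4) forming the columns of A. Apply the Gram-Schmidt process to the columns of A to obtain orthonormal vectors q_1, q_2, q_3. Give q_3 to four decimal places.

q_3 = (-0.9526, -0.2722, 0.1361)

q_1 = c_1/‖c_1‖ = (0, -2, -4)/4.4721 = (0.0000, -0.4472, -0.8944).
r_{12} = q_1·c_2 = -0.4472.
u_2 = c_2 + 0.4472·q_1 = (-1.0000, 2.8000, -1.4000).
‖u_2‖ = 3.2863, so q_2 = (-0.3043, 0.8520, -0.4260).
r_{13} = q_1·c_3 = -1.7889; r_{23} = q_2·c_3 = -5.4164.
u_3 = c_3 + 1.7889·q_1 + 5.4164·q_2 = (-0.6481, -0.1852, 0.0926).
‖u_3‖ = 0.6804, so q_3 = (-0.9526, -0.2722, 0.1361).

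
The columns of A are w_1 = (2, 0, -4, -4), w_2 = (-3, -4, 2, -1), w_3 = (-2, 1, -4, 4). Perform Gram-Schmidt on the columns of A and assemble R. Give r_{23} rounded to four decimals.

q_1 = w_1/‖w_1‖ = (2, 0, -4, -4)/6.0000 = (0.3333, 0.0000, -0.6667, -0.6667).
r_{12} = q_1·w_2 = -1.6667.
u_2 = w_2 + 1.6667·q_1 = (-2.4444, -4.0000, 0.8889, -2.1111).
‖u_2‖ = 5.2175, so q_2 = (-0.4685, -0.7667, 0.1704, -0.4046).
r_{23} = q_2·w_3 = -2.1296.

r_{23} = -2.1296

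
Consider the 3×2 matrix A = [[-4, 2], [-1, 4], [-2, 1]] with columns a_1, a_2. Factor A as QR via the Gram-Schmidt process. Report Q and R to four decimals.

Q = [[-0.8729, -0.1952], [-0.2182, 0.9759], [-0.4364, -0.0976]], R = [[4.5826, -3.0551], [0.0000, 3.4157]]

a_1 = (-4, -1, -2); ‖a_1‖ = 4.5826, so q_1 = (-0.8729, -0.2182, -0.4364).
q_1·a_2 = (-0.8729)·2 + (-0.2182)·4 + (-0.4364)·1 = -3.0551.
u_2 = a_2 + 3.0551·q_1 = (-0.6667, 3.3333, -0.3333).
‖u_2‖ = 3.4157, so q_2 = (-0.1952, 0.9759, -0.0976).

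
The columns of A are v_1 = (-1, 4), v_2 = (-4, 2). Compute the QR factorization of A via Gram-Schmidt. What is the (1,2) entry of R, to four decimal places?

v_1 = (-1, 4); ‖v_1‖ = 4.1231, so e_1 = (-0.2425, 0.9701).
r_{12} = e_1·v_2 = 2.9104.

r_{12} = 2.9104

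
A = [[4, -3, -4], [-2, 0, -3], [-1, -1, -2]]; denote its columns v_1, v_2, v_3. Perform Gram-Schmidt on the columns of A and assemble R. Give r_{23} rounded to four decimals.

r_{23} = 4.7650

v_1 = (4, -2, -1); ‖v_1‖ = 4.5826, so e_1 = (0.8729, -0.4364, -0.2182).
e_1·v_2 = 0.8729·(-3) + (-0.4364)·0 + (-0.2182)·(-1) = -2.4004.
u_2 = v_2 + 2.4004·e_1 = (-0.9048, -1.0476, -1.5238).
‖u_2‖ = 2.0587, so e_2 = (-0.4395, -0.5089, -0.7402).
r_{23} = e_2·v_3 = 4.7650.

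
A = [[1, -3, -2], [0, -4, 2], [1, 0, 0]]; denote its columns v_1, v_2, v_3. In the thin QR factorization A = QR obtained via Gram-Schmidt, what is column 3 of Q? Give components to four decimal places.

q_3 = (-0.6247, 0.4685, 0.6247)

v_1 = (1, 0, 1); ‖v_1‖ = 1.4142, so q_1 = (0.7071, 0.0000, 0.7071).
q_1·v_2 = 0.7071·(-3) + 0.0000·(-4) + 0.7071·0 = -2.1213.
u_2 = v_2 + 2.1213·q_1 = (-1.5000, -4.0000, 1.5000).
‖u_2‖ = 4.5277, so q_2 = (-0.3313, -0.8835, 0.3313).
q_1·v_3 = 0.7071·(-2) + 0.0000·2 + 0.7071·0 = -1.4142; q_2·v_3 = (-0.3313)·(-2) + (-0.8835)·2 + 0.3313·0 = -1.1043.
u_3 = v_3 + 1.4142·q_1 + 1.1043·q_2 = (-1.3659, 1.0244, 1.3659).
‖u_3‖ = 2.1864, so q_3 = (-0.6247, 0.4685, 0.6247).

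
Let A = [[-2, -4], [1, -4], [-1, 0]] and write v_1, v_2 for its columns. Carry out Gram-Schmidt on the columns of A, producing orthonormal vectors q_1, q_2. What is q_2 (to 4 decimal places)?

q_2 = (-0.4924, -0.8616, 0.1231)

v_1 = (-2, 1, -1); ‖v_1‖ = 2.4495, so q_1 = (-0.8165, 0.4082, -0.4082).
q_1·v_2 = (-0.8165)·(-4) + 0.4082·(-4) + (-0.4082)·0 = 1.6330.
u_2 = v_2 − 1.6330·q_1 = (-2.6667, -4.6667, 0.6667).
‖u_2‖ = 5.4160, so q_2 = (-0.4924, -0.8616, 0.1231).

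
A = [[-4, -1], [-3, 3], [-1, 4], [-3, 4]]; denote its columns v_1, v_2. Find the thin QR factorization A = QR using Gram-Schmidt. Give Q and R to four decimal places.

Q = [[-0.6761, -0.6271], [-0.5071, 0.2213], [-0.1690, 0.6271], [-0.5071, 0.4057]], R = [[5.9161, -3.5496], [0.0000, 5.4222]]

e_1 = v_1/‖v_1‖ = (-4, -3, -1, -3)/5.9161 = (-0.6761, -0.5071, -0.1690, -0.5071).
r_{12} = e_1·v_2 = -3.5496.
u_2 = v_2 + 3.5496·e_1 = (-3.4000, 1.2000, 3.4000, 2.2000).
‖u_2‖ = 5.4222, so e_2 = (-0.6271, 0.2213, 0.6271, 0.4057).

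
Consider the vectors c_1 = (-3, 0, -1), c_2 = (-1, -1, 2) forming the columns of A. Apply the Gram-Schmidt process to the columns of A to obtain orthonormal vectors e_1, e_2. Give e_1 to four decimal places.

e_1 = (-0.9487, 0.0000, -0.3162)

e_1 = c_1/‖c_1‖ = (-3, 0, -1)/3.1623 = (-0.9487, 0.0000, -0.3162).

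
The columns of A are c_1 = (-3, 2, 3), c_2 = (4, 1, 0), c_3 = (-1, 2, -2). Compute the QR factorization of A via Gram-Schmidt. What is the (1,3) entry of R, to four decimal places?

e_1 = c_1/‖c_1‖ = (-3, 2, 3)/4.6904 = (-0.6396, 0.4264, 0.6396).
r_{13} = e_1·c_3 = 0.2132.

r_{13} = 0.2132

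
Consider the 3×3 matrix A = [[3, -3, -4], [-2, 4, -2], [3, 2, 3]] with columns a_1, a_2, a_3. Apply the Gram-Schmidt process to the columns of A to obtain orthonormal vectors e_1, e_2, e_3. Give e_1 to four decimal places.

e_1 = (0.6396, -0.4264, 0.6396)

e_1 = a_1/‖a_1‖ = (3, -2, 3)/4.6904 = (0.6396, -0.4264, 0.6396).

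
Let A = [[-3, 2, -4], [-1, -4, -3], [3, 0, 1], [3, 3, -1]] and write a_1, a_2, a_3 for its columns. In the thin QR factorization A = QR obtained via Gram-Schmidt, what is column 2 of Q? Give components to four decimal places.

q_2 = (0.5268, -0.7184, -0.1437, 0.4310)

q_1 = a_1/‖a_1‖ = (-3, -1, 3, 3)/5.2915 = (-0.5669, -0.1890, 0.5669, 0.5669).
r_{12} = q_1·a_2 = 1.3229.
u_2 = a_2 − 1.3229·q_1 = (2.7500, -3.7500, -0.7500, 2.2500).
‖u_2‖ = 5.2202, so q_2 = (0.5268, -0.7184, -0.1437, 0.4310).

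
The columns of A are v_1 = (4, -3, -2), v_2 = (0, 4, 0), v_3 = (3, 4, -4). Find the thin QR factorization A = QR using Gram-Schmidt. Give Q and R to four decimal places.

v_1 = (4, -3, -2); ‖v_1‖ = 5.3852, so q_1 = (0.7428, -0.5571, -0.3714).
q_1·v_2 = 0.7428·0 + (-0.5571)·4 + (-0.3714)·0 = -2.2283.
u_2 = v_2 + 2.2283·q_1 = (1.6552, 2.7586, -0.8276).
‖u_2‖ = 3.3218, so q_2 = (0.4983, 0.8305, -0.2491).
q_1·v_3 = 0.7428·3 + (-0.5571)·4 + (-0.3714)·(-4) = 1.4856; q_2·v_3 = 0.4983·3 + 0.8305·4 + (-0.2491)·(-4) = 5.8132.
u_3 = v_3 − 1.4856·q_1 − 5.8132·q_2 = (-1.0000, 0.0000, -2.0000).
‖u_3‖ = 2.2361, so q_3 = (-0.4472, 0.0000, -0.8944).

Q = [[0.7428, 0.4983, -0.4472], [-0.5571, 0.8305, 0.0000], [-0.3714, -0.2491, -0.8944]], R = [[5.3852, -2.2283, 1.4856], [0.0000, 3.3218, 5.8132], [0.0000, 0.0000, 2.2361]]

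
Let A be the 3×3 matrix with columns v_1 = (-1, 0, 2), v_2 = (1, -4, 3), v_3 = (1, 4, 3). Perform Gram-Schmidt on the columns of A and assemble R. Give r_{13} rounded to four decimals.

r_{13} = 2.2361

e_1 = v_1/‖v_1‖ = (-1, 0, 2)/2.2361 = (-0.4472, 0.0000, 0.8944).
r_{13} = e_1·v_3 = 2.2361.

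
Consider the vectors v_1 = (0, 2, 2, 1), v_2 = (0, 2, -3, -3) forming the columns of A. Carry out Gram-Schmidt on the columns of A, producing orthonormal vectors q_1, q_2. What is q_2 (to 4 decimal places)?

v_1 = (0, 2, 2, 1); ‖v_1‖ = 3.0000, so q_1 = (0.0000, 0.6667, 0.6667, 0.3333).
q_1·v_2 = 0.0000·0 + 0.6667·2 + 0.6667·(-3) + 0.3333·(-3) = -1.6667.
u_2 = v_2 + 1.6667·q_1 = (0.0000, 3.1111, -1.8889, -2.4444).
‖u_2‖ = 4.3843, so q_2 = (0.0000, 0.7096, -0.4308, -0.5575).

q_2 = (0.0000, 0.7096, -0.4308, -0.5575)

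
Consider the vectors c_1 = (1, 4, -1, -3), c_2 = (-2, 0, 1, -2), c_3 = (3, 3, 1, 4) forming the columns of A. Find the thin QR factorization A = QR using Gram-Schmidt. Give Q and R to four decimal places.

Q = [[0.1925, -0.7171, -0.0770], [0.7698, -0.1510, 0.5287], [-0.1925, 0.3774, 0.7228], [-0.5774, -0.5661, 0.4384]], R = [[5.1962, 0.5774, 0.3849], [0.0000, 2.9439, -4.4914], [0.0000, 0.0000, 3.8314]]

q_1 = c_1/‖c_1‖ = (1, 4, -1, -3)/5.1962 = (0.1925, 0.7698, -0.1925, -0.5774).
r_{12} = q_1·c_2 = 0.5774.
u_2 = c_2 − 0.5774·q_1 = (-2.1111, -0.4444, 1.1111, -1.6667).
‖u_2‖ = 2.9439, so q_2 = (-0.7171, -0.1510, 0.3774, -0.5661).
r_{13} = q_1·c_3 = 0.3849; r_{23} = q_2·c_3 = -4.4914.
u_3 = c_3 − 0.3849·q_1 + 4.4914·q_2 = (-0.2949, 2.0256, 2.7692, 1.6795).
‖u_3‖ = 3.8314, so q_3 = (-0.0770, 0.5287, 0.7228, 0.4384).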